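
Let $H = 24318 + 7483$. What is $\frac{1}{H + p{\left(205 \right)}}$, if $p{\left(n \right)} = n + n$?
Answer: $\frac{1}{32211} \approx 3.1045 \cdot 10^{-5}$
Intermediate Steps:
$H = 31801$
$p{\left(n \right)} = 2 n$
$\frac{1}{H + p{\left(205 \right)}} = \frac{1}{31801 + 2 \cdot 205} = \frac{1}{31801 + 410} = \frac{1}{32211}$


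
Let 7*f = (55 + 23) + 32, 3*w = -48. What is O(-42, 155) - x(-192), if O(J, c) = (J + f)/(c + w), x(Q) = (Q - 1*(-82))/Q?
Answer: -71179/93408 ≈ -0.76202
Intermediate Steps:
w = -16 (w = (⅓)*(-48) = -16)
f = 110/7 (f = ((55 + 23) + 32)/7 = (78 + 32)/7 = (⅐)*110 = 110/7 ≈ 15.714)
x(Q) = (82 + Q)/Q (x(Q) = (Q + 82)/Q = (82 + Q)/Q)
O(J, c) = (110/7 + J)/(-16 + c) (O(J, c) = (J + 110/7)/(c - 16) = (110/7 + J)/(-16 + c))
O(-42, 155) - x(-192) = (110/7 - 42)/(-16 + 155) - (82 - 192)/(-192) = -184/7/139 - (-1)*(-110)/192 = (1/139)*(-184/7) - 1*55/96 = -184/973 - 55/96 = -71179/93408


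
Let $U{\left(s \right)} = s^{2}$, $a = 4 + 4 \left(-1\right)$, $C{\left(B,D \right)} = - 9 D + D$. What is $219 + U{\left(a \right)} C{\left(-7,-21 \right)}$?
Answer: $219$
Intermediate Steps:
$C{\left(B,D \right)} = - 8 D$
$a = 0$ ($a = 4 - 4 = 0$)
$219 + U{\left(a \right)} C{\left(-7,-21 \right)} = 219 + 0^{2} \left(\left(-8\right) \left(-21\right)\right) = 219 + 0 \cdot 168 = 219 + 0 = 219$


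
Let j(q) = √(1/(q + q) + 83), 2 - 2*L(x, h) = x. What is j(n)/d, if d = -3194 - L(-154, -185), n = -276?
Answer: -7*√129030/903072 ≈ -0.0027843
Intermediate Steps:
L(x, h) = 1 - x/2
j(q) = √(83 + 1/(2*q)) (j(q) = √(1/(2*q) + 83) = √(83 + 1/(2*q)))
d = -3272 (d = -3194 - (1 - ½*(-154)) = -3194 - (1 + 77) = -3194 - 1*78 = -3194 - 78 = -3272)
j(n)/d = (√(332 + 2/(-276))/2)/(-3272) = (√(332 + 2*(-1/276))/2)*(-1/3272) = (√(332 - 1/138)/2)*(-1/3272) = (√(45815/138)/2)*(-1/3272) = ((7*√129030/138)/2)*(-1/3272) = (7*√129030/276)*(-1/3272) = -7*√129030/903072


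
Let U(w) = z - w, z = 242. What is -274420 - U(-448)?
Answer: -275110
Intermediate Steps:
U(w) = 242 - w
-274420 - U(-448) = -274420 - (242 - 1*(-448)) = -274420 - (242 + 448) = -274420 - 1*690 = -274420 - 690 = -275110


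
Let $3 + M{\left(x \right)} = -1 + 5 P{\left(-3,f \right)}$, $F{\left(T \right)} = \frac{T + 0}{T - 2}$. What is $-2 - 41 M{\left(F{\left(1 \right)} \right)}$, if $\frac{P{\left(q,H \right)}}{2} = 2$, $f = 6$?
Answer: $-658$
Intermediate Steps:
$F{\left(T \right)} = \frac{T}{-2 + T}$
$P{\left(q,H \right)} = 4$ ($P{\left(q,H \right)} = 2 \cdot 2 = 4$)
$M{\left(x \right)} = 16$ ($M{\left(x \right)} = -3 + \left(-1 + 5 \cdot 4\right) = -3 + \left(-1 + 20\right) = -3 + 19 = 16$)
$-2 - 41 M{\left(F{\left(1 \right)} \right)} = -2 - 656 = -658$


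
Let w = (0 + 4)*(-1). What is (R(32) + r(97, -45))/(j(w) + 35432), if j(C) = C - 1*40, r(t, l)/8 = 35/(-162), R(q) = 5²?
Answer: 1885/2866428 ≈ 0.00065761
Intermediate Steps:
R(q) = 25
w = -4 (w = 4*(-1) = -4)
r(t, l) = -140/81 (r(t, l) = 8*(35/(-162)) = 8*(35*(-1/162)) = 8*(-35/162) = -140/81)
j(C) = -40 + C (j(C) = C - 40 = -40 + C)
(R(32) + r(97, -45))/(j(w) + 35432) = (25 - 140/81)/((-40 - 4) + 35432) = 1885/(81*(-44 + 35432)) = (1885/81)/35388 = (1885/81)*(1/35388) = 1885/2866428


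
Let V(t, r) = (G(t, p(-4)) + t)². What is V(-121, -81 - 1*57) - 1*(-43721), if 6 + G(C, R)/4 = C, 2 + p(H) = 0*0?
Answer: 439362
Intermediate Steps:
p(H) = -2 (p(H) = -2 + 0*0 = -2 + 0 = -2)
G(C, R) = -24 + 4*C
V(t, r) = (-24 + 5*t)² (V(t, r) = ((-24 + 4*t) + t)² = (-24 + 5*t)²)
V(-121, -81 - 1*57) - 1*(-43721) = (-24 + 5*(-121))² - 1*(-43721) = (-24 - 605)² + 43721 = (-629)² + 43721 = 395641 + 43721 = 439362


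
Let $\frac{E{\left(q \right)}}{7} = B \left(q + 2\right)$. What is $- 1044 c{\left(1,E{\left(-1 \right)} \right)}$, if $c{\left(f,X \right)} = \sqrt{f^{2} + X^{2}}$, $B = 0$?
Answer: $-1044$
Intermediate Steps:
$E{\left(q \right)} = 0$ ($E{\left(q \right)} = 7 \cdot 0 \left(q + 2\right) = 7 \cdot 0 \left(2 + q\right) = 7 \cdot 0 = 0$)
$c{\left(f,X \right)} = \sqrt{X^{2} + f^{2}}$
$- 1044 c{\left(1,E{\left(-1 \right)} \right)} = - 1044 \sqrt{0^{2} + 1^{2}} = - 1044 \sqrt{0 + 1} = - 1044 \sqrt{1} = \left(-1044\right) 1 = -1044$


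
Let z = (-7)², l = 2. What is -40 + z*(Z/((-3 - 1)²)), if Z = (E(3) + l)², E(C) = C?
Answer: 585/16 ≈ 36.563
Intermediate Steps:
Z = 25 (Z = (3 + 2)² = 5² = 25)
z = 49
-40 + z*(Z/((-3 - 1)²)) = -40 + 49*(25/((-3 - 1)²)) = -40 + 49*(25/((-4)²)) = -40 + 49*(25/16) = -40 + 1225/16 = 585/16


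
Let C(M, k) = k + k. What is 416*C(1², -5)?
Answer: -4160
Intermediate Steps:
C(M, k) = 2*k
416*C(1², -5) = 416*(2*(-5)) = 416*(-10) = -4160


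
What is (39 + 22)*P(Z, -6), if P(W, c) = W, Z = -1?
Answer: -61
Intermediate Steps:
(39 + 22)*P(Z, -6) = (39 + 22)*(-1) = 61*(-1) = -61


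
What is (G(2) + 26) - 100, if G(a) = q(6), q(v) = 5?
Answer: -69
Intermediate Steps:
G(a) = 5
(G(2) + 26) - 100 = (5 + 26) - 100 = 31 - 100 = -69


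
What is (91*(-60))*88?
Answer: -480480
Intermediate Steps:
(91*(-60))*88 = -5460*88 = -480480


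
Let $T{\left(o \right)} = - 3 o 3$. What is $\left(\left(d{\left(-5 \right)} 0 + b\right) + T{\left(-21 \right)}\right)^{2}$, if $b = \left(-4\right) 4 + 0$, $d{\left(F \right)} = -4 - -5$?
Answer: $29929$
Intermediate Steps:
$T{\left(o \right)} = - 9 o$
$d{\left(F \right)} = 1$ ($d{\left(F \right)} = -4 + 5 = 1$)
$b = -16$ ($b = -16 + 0 = -16$)
$\left(\left(d{\left(-5 \right)} 0 + b\right) + T{\left(-21 \right)}\right)^{2} = \left(\left(1 \cdot 0 - 16\right) - -189\right)^{2} = \left(\left(0 - 16\right) + 189\right)^{2} = \left(-16 + 189\right)^{2} = 173^{2} = 29929$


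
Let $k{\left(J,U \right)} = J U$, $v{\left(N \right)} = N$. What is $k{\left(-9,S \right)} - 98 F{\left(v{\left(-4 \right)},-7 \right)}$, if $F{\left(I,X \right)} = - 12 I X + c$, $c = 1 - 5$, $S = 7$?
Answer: $33257$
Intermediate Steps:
$c = -4$
$F{\left(I,X \right)} = -4 - 12 I X$ ($F{\left(I,X \right)} = - 12 I X - 4 = -4 - 12 I X$)
$k{\left(-9,S \right)} - 98 F{\left(v{\left(-4 \right)},-7 \right)} = \left(-9\right) 7 - 98 \left(-4 - \left(-48\right) \left(-7\right)\right) = -63 - 98 \left(-4 - 336\right) = -63 - -33320 = -63 + 33320 = 33257$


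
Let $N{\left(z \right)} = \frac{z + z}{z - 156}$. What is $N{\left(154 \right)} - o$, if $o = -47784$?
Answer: $47630$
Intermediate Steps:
$N{\left(z \right)} = \frac{2 z}{-156 + z}$
$N{\left(154 \right)} - o = 2 \cdot 154 \frac{1}{-156 + 154} - -47784 = 2 \cdot 154 \frac{1}{-2} + 47784 = 2 \cdot 154 \left(- \frac{1}{2}\right) + 47784 = -154 + 47784 = 47630$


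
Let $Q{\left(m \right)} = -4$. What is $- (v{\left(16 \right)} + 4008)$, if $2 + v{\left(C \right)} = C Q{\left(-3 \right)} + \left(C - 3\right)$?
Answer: $-3955$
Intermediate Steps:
$v{\left(C \right)} = -5 - 3 C$ ($v{\left(C \right)} = -2 + \left(C \left(-4\right) + \left(C - 3\right)\right) = -2 - \left(3 + 3 C\right) = -5 - 3 C$)
$- (v{\left(16 \right)} + 4008) = - (\left(-5 - 48\right) + 4008) = - (-53 + 4008) = \left(-1\right) 3955 = -3955$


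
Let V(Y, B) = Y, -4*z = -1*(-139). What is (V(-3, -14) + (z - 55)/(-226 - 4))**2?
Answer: 5764801/846400 ≈ 6.8110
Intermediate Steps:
z = -139/4 (z = -(-1)*(-139)/4 = -1/4*139 = -139/4 ≈ -34.750)
(V(-3, -14) + (z - 55)/(-226 - 4))**2 = (-3 + (-139/4 - 55)/(-226 - 4))**2 = (-3 - 359/4/(-230))**2 = (-3 - 359/4*(-1/230))**2 = (-3 + 359/920)**2 = (-2401/920)**2 = 5764801/846400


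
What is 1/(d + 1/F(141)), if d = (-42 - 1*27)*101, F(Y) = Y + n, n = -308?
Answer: -167/1163824 ≈ -0.00014349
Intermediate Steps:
F(Y) = -308 + Y (F(Y) = Y - 308 = -308 + Y)
d = -6969 (d = (-42 - 27)*101 = -69*101 = -6969)
1/(d + 1/F(141)) = 1/(-6969 + 1/(-308 + 141)) = 1/(-6969 + 1/(-167)) = 1/(-6969 - 1/167) = 1/(-1163824/167) = -167/1163824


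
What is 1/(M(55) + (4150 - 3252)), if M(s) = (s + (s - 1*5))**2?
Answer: 1/11923 ≈ 8.3872e-5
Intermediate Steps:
M(s) = (-5 + 2*s)**2 (M(s) = (s + (s - 5))**2 = (s + (-5 + s))**2 = (-5 + 2*s)**2)
1/(M(55) + (4150 - 3252)) = 1/((-5 + 2*55)**2 + (4150 - 3252)) = 1/((-5 + 110)**2 + 898) = 1/(105**2 + 898) = 1/(11025 + 898) = 1/11923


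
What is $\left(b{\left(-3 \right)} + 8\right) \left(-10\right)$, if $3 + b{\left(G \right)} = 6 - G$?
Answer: $-140$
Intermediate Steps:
$b{\left(G \right)} = 3 - G$ ($b{\left(G \right)} = -3 - \left(-6 + G\right) = 3 - G$)
$\left(b{\left(-3 \right)} + 8\right) \left(-10\right) = \left(\left(3 - -3\right) + 8\right) \left(-10\right) = \left(\left(3 + 3\right) + 8\right) \left(-10\right) = \left(6 + 8\right) \left(-10\right) = 14 \left(-10\right) = -140$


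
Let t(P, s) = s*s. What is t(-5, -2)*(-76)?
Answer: -304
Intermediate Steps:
t(P, s) = s²
t(-5, -2)*(-76) = (-2)²*(-76) = 4*(-76) = -304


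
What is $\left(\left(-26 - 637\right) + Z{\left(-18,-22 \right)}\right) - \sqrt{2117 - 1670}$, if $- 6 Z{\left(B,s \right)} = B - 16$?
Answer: $- \frac{1972}{3} - \sqrt{447} \approx -678.48$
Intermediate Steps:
$Z{\left(B,s \right)} = \frac{8}{3} - \frac{B}{6}$ ($Z{\left(B,s \right)} = - \frac{B - 16}{6} = - \frac{-16 + B}{6} = \frac{8}{3} - \frac{B}{6}$)
$\left(\left(-26 - 637\right) + Z{\left(-18,-22 \right)}\right) - \sqrt{2117 - 1670} = \left(\left(-26 - 637\right) + \left(\frac{8}{3} - -3\right)\right) - \sqrt{2117 - 1670} = \left(-663 + \left(\frac{8}{3} + 3\right)\right) - \sqrt{447} = \left(-663 + \frac{17}{3}\right) - \sqrt{447} = - \frac{1972}{3} - \sqrt{447}$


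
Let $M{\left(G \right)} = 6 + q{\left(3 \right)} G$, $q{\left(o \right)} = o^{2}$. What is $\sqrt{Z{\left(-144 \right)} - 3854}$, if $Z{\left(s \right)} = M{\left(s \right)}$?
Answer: $2 i \sqrt{1286} \approx 71.722 i$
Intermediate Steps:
$M{\left(G \right)} = 6 + 9 G$ ($M{\left(G \right)} = 6 + 3^{2} G = 6 + 9 G$)
$Z{\left(s \right)} = 6 + 9 s$
$\sqrt{Z{\left(-144 \right)} - 3854} = \sqrt{\left(6 + 9 \left(-144\right)\right) - 3854} = \sqrt{\left(6 - 1296\right) - 3854} = \sqrt{-1290 - 3854} = \sqrt{-5144} = 2 i \sqrt{1286}$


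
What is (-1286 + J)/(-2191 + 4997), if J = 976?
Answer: -155/1403 ≈ -0.11048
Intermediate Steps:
(-1286 + J)/(-2191 + 4997) = (-1286 + 976)/(-2191 + 4997) = -310/2806 = -310*1/2806 = -155/1403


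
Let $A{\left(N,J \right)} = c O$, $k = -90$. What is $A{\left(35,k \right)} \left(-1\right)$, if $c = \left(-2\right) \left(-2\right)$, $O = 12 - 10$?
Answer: $-8$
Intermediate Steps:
$O = 2$ ($O = 12 - 10 = 2$)
$c = 4$
$A{\left(N,J \right)} = 8$ ($A{\left(N,J \right)} = 4 \cdot 2 = 8$)
$A{\left(35,k \right)} \left(-1\right) = 8 \left(-1\right) = -8$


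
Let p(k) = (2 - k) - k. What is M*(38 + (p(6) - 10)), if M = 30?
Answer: 540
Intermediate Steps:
p(k) = 2 - 2*k
M*(38 + (p(6) - 10)) = 30*(38 + ((2 - 2*6) - 10)) = 30*(38 + ((2 - 12) - 10)) = 30*(38 + (-10 - 10)) = 30*(38 - 20) = 30*18 = 540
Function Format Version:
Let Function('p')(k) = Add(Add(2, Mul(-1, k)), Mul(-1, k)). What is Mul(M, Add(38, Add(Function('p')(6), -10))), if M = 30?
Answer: 540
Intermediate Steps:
Function('p')(k) = Add(2, Mul(-2, k))
Mul(M, Add(38, Add(Function('p')(6), -10))) = Mul(30, Add(38, Add(Add(2, Mul(-2, 6)), -10))) = Mul(30, Add(38, Add(Add(2, -12), -10))) = Mul(30, Add(38, Add(-10, -10))) = Mul(30, Add(38, -20)) = Mul(30, 18) = 540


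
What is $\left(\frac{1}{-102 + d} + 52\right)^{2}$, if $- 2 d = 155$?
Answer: $\frac{348419556}{128881} \approx 2703.4$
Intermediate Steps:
$d = - \frac{155}{2}$ ($d = \left(- \frac{1}{2}\right) 155 = - \frac{155}{2} \approx -77.5$)
$\left(\frac{1}{-102 + d} + 52\right)^{2} = \left(\frac{1}{-102 - \frac{155}{2}} + 52\right)^{2} = \left(\frac{1}{- \frac{359}{2}} + 52\right)^{2} = \left(- \frac{2}{359} + 52\right)^{2} = \left(\frac{18666}{359}\right)^{2} = \frac{348419556}{128881}$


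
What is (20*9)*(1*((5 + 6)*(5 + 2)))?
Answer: 13860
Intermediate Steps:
(20*9)*(1*((5 + 6)*(5 + 2))) = 180*(1*(11*7)) = 180*(1*77) = 180*77 = 13860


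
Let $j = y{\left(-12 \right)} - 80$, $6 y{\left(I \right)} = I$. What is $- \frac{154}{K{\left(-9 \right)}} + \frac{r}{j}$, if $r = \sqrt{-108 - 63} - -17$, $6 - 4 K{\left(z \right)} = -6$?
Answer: $- \frac{12679}{246} - \frac{3 i \sqrt{19}}{82} \approx -51.541 - 0.15947 i$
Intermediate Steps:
$y{\left(I \right)} = \frac{I}{6}$
$j = -82$ ($j = \frac{1}{6} \left(-12\right) - 80 = -2 - 80 = -82$)
$K{\left(z \right)} = 3$ ($K{\left(z \right)} = \frac{3}{2} - - \frac{3}{2} = \frac{3}{2} + \frac{3}{2} = 3$)
$r = 17 + 3 i \sqrt{19}$ ($r = \sqrt{-171} + 17 = 3 i \sqrt{19} + 17 = 17 + 3 i \sqrt{19} \approx 17.0 + 13.077 i$)
$- \frac{154}{K{\left(-9 \right)}} + \frac{r}{j} = - \frac{154}{3} + \frac{17 + 3 i \sqrt{19}}{-82} = \left(-154\right) \frac{1}{3} + \left(17 + 3 i \sqrt{19}\right) \left(- \frac{1}{82}\right) = - \frac{154}{3} - \left(\frac{17}{82} + \frac{3 i \sqrt{19}}{82}\right) = - \frac{12679}{246} - \frac{3 i \sqrt{19}}{82}$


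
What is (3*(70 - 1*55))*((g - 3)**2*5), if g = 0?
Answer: 2025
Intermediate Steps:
(3*(70 - 1*55))*((g - 3)**2*5) = (3*(70 - 1*55))*((0 - 3)**2*5) = (3*(70 - 55))*((-3)**2*5) = (3*15)*(9*5) = 45*45 = 2025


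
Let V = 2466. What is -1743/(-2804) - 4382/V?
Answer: -3994445/3457332 ≈ -1.1554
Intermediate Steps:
-1743/(-2804) - 4382/V = -1743/(-2804) - 4382/2466 = -1743*(-1/2804) - 4382*1/2466 = 1743/2804 - 2191/1233 = -3994445/3457332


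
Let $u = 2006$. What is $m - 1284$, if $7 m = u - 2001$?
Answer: $- \frac{8983}{7} \approx -1283.3$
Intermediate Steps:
$m = \frac{5}{7}$ ($m = \frac{2006 - 2001}{7} = \frac{1}{7} \cdot 5 = \frac{5}{7} \approx 0.71429$)
$m - 1284 = \frac{5}{7} - 1284 = - \frac{8983}{7}$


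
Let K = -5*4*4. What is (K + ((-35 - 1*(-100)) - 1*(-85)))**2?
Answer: 4900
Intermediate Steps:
K = -80 (K = -20*4 = -80)
(K + ((-35 - 1*(-100)) - 1*(-85)))**2 = (-80 + ((-35 - 1*(-100)) - 1*(-85)))**2 = (-80 + ((-35 + 100) + 85))**2 = (-80 + (65 + 85))**2 = (-80 + 150)**2 = 70**2 = 4900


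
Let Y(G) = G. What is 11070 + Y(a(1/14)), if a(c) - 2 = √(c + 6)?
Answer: 11072 + √1190/14 ≈ 11074.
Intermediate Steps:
a(c) = 2 + √(6 + c) (a(c) = 2 + √(c + 6) = 2 + √(6 + c))
11070 + Y(a(1/14)) = 11070 + (2 + √(6 + 1/14)) = 11070 + (2 + √(85/14)) = 11070 + (2 + √1190/14) = 11072 + √1190/14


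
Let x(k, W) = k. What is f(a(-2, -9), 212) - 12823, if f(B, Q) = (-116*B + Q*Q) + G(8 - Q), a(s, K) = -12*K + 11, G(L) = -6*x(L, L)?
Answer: 19541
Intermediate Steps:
G(L) = -6*L
a(s, K) = 11 - 12*K
f(B, Q) = -48 + Q² - 116*B + 6*Q (f(B, Q) = (-116*B + Q*Q) - 6*(8 - Q) = (-116*B + Q²) + (-48 + 6*Q) = (Q² - 116*B) + (-48 + 6*Q) = -48 + Q² - 116*B + 6*Q)
f(a(-2, -9), 212) - 12823 = (-48 + 212² - 116*(11 - 12*(-9)) + 6*212) - 12823 = (-48 + 44944 - 116*(11 + 108) + 1272) - 12823 = (-48 + 44944 - 116*119 + 1272) - 12823 = (-48 + 44944 - 13804 + 1272) - 12823 = 32364 - 12823 = 19541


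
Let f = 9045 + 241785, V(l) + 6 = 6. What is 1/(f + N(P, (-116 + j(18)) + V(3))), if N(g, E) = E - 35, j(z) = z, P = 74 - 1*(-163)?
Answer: 1/250697 ≈ 3.9889e-6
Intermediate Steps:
P = 237 (P = 74 + 163 = 237)
V(l) = 0 (V(l) = -6 + 6 = 0)
N(g, E) = -35 + E
f = 250830
1/(f + N(P, (-116 + j(18)) + V(3))) = 1/(250830 + (-35 + ((-116 + 18) + 0))) = 1/(250830 + (-35 + (-98 + 0))) = 1/(250830 + (-35 - 98)) = 1/(250830 - 133) = 1/250697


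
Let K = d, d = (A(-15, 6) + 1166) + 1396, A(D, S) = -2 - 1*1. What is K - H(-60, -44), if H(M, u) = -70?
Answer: 2629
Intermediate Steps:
A(D, S) = -3 (A(D, S) = -2 - 1 = -3)
d = 2559 (d = (-3 + 1166) + 1396 = 1163 + 1396 = 2559)
K = 2559
K - H(-60, -44) = 2559 - 1*(-70) = 2559 + 70 = 2629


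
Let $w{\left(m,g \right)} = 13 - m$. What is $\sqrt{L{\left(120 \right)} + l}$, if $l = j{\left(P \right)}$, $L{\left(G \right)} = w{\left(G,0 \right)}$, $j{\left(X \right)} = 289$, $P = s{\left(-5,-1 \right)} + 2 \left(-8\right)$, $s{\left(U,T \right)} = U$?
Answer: $\sqrt{182} \approx 13.491$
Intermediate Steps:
$P = -21$ ($P = -5 + 2 \left(-8\right) = -5 - 16 = -21$)
$L{\left(G \right)} = 13 - G$
$l = 289$
$\sqrt{L{\left(120 \right)} + l} = \sqrt{\left(13 - 120\right) + 289} = \sqrt{-107 + 289} = \sqrt{182}$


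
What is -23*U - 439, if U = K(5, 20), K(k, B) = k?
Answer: -554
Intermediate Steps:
U = 5
-23*U - 439 = -23*5 - 439 = -115 - 439 = -554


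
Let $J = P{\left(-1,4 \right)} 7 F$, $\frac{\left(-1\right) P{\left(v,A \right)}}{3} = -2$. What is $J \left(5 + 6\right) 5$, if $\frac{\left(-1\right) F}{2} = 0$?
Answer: $0$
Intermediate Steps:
$F = 0$ ($F = \left(-2\right) 0 = 0$)
$P{\left(v,A \right)} = 6$ ($P{\left(v,A \right)} = \left(-3\right) \left(-2\right) = 6$)
$J = 0$ ($J = 6 \cdot 7 \cdot 0 = 42 \cdot 0 = 0$)
$J \left(5 + 6\right) 5 = 0 \left(5 + 6\right) 5 = 0 \cdot 11 \cdot 5 = 0 \cdot 55 = 0$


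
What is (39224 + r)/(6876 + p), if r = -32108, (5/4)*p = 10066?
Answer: 8895/18661 ≈ 0.47666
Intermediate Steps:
p = 40264/5 (p = (⅘)*10066 = 40264/5 ≈ 8052.8)
(39224 + r)/(6876 + p) = (39224 - 32108)/(6876 + 40264/5) = 7116/(74644/5) = 7116*(5/74644) = 8895/18661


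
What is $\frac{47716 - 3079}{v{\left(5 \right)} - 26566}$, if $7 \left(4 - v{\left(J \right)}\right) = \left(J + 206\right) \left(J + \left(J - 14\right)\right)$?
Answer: $- \frac{312459}{185090} \approx -1.6881$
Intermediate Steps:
$v{\left(J \right)} = 4 - \frac{\left(-14 + 2 J\right) \left(206 + J\right)}{7}$ ($v{\left(J \right)} = 4 - \frac{\left(J + 206\right) \left(J + \left(J - 14\right)\right)}{7} = 4 - \frac{\left(206 + J\right) \left(J + \left(J - 14\right)\right)}{7} = 4 - \frac{\left(206 + J\right) \left(J + \left(-14 + J\right)\right)}{7} = 4 - \frac{\left(206 + J\right) \left(-14 + 2 J\right)}{7} = 4 - \frac{\left(-14 + 2 J\right) \left(206 + J\right)}{7}$)
$\frac{47716 - 3079}{v{\left(5 \right)} - 26566} = \frac{47716 - 3079}{\left(416 - \frac{1990}{7} - \frac{2 \cdot 5^{2}}{7}\right) - 26566} = \frac{44637}{\left(416 - \frac{1990}{7} - \frac{50}{7}\right) - 26566} = \frac{44637}{\frac{872}{7} - 26566} = \frac{44637}{- \frac{185090}{7}} = 44637 \left(- \frac{7}{185090}\right) = - \frac{312459}{185090}$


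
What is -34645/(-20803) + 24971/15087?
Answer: 1042160828/313854861 ≈ 3.3205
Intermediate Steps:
-34645/(-20803) + 24971/15087 = -34645*(-1/20803) + 24971*(1/15087) = 34645/20803 + 24971/15087 = 1042160828/313854861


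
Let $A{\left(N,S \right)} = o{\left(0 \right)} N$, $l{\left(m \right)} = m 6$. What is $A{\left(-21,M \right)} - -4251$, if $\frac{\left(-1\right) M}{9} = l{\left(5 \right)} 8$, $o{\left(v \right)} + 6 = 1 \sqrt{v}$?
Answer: $4377$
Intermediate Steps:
$l{\left(m \right)} = 6 m$
$o{\left(v \right)} = -6 + \sqrt{v}$ ($o{\left(v \right)} = -6 + 1 \sqrt{v} = -6 + \sqrt{v}$)
$M = -2160$ ($M = - 9 \cdot 6 \cdot 5 \cdot 8 = - 9 \cdot 30 \cdot 8 = \left(-9\right) 240 = -2160$)
$A{\left(N,S \right)} = - 6 N$ ($A{\left(N,S \right)} = \left(-6 + \sqrt{0}\right) N = \left(-6 + 0\right) N = - 6 N$)
$A{\left(-21,M \right)} - -4251 = \left(-6\right) \left(-21\right) - -4251 = 126 + 4251 = 4377$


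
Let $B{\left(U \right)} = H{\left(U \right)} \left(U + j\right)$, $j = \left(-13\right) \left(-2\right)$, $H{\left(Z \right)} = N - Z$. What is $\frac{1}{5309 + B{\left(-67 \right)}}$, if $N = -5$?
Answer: $\frac{1}{2767} \approx 0.0003614$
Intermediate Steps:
$H{\left(Z \right)} = -5 - Z$
$j = 26$
$B{\left(U \right)} = \left(-5 - U\right) \left(26 + U\right)$ ($B{\left(U \right)} = \left(-5 - U\right) \left(U + 26\right) = \left(-5 - U\right) \left(26 + U\right)$)
$\frac{1}{5309 + B{\left(-67 \right)}} = \frac{1}{5309 - \left(5 - 67\right) \left(26 - 67\right)} = \frac{1}{5309 - \left(-62\right) \left(-41\right)} = \frac{1}{5309 - 2542} = \frac{1}{2767}$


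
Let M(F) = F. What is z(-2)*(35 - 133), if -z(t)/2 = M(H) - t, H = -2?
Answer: 0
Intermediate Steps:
z(t) = 4 + 2*t (z(t) = -2*(-2 - t) = 4 + 2*t)
z(-2)*(35 - 133) = (4 + 2*(-2))*(35 - 133) = (4 - 4)*(-98) = 0*(-98) = 0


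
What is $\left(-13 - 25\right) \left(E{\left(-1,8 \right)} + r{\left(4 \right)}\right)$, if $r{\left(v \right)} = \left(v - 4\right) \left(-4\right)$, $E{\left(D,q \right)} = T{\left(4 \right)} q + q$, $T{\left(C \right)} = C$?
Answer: $-1520$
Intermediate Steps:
$E{\left(D,q \right)} = 5 q$ ($E{\left(D,q \right)} = 4 q + q = 5 q$)
$r{\left(v \right)} = 16 - 4 v$ ($r{\left(v \right)} = \left(-4 + v\right) \left(-4\right) = 16 - 4 v$)
$\left(-13 - 25\right) \left(E{\left(-1,8 \right)} + r{\left(4 \right)}\right) = \left(-13 - 25\right) \left(5 \cdot 8 + \left(16 - 16\right)\right) = - 38 \left(40 + \left(16 - 16\right)\right) = - 38 \left(40 + 0\right) = \left(-38\right) 40 = -1520$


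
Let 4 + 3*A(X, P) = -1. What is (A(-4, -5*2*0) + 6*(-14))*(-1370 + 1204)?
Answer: 42662/3 ≈ 14221.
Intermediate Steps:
A(X, P) = -5/3 (A(X, P) = -4/3 + (1/3)*(-1) = -4/3 - 1/3 = -5/3)
(A(-4, -5*2*0) + 6*(-14))*(-1370 + 1204) = (-5/3 + 6*(-14))*(-1370 + 1204) = (-5/3 - 84)*(-166) = -257/3*(-166) = 42662/3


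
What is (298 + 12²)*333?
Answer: 147186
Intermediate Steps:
(298 + 12²)*333 = (298 + 144)*333 = 442*333 = 147186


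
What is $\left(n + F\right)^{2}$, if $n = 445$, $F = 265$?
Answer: $504100$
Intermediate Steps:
$\left(n + F\right)^{2} = \left(445 + 265\right)^{2} = 710^{2} = 504100$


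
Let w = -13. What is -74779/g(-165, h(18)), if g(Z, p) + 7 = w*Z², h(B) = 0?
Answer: 74779/353932 ≈ 0.21128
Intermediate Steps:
g(Z, p) = -7 - 13*Z²
-74779/g(-165, h(18)) = -74779/(-7 - 13*(-165)²) = -74779/(-7 - 13*27225) = -74779/(-7 - 353925) = -74779/(-353932) = -74779*(-1/353932) = 74779/353932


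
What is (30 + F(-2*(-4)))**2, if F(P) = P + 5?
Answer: 1849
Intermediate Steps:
F(P) = 5 + P
(30 + F(-2*(-4)))**2 = (30 + (5 - 2*(-4)))**2 = (30 + (5 + 8))**2 = (30 + 13)**2 = 43**2 = 1849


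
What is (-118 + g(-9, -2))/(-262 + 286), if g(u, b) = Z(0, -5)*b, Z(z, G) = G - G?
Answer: -59/12 ≈ -4.9167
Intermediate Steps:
Z(z, G) = 0
g(u, b) = 0 (g(u, b) = 0*b = 0)
(-118 + g(-9, -2))/(-262 + 286) = (-118 + 0)/(-262 + 286) = -118/24 = -118*1/24 = -59/12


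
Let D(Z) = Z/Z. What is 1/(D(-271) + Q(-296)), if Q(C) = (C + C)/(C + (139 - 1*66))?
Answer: 223/815 ≈ 0.27362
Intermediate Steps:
Q(C) = 2*C/(73 + C) (Q(C) = (2*C)/(C + (139 - 66)) = (2*C)/(C + 73) = (2*C)/(73 + C) = 2*C/(73 + C))
D(Z) = 1
1/(D(-271) + Q(-296)) = 1/(1 + 2*(-296)/(73 - 296)) = 1/(1 + 2*(-296)/(-223)) = 1/(1 + 2*(-296)*(-1/223)) = 1/(1 + 592/223) = 1/(815/223) = 223/815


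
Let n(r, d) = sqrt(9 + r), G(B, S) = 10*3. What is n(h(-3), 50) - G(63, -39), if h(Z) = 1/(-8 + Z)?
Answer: -30 + 7*sqrt(22)/11 ≈ -27.015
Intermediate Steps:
G(B, S) = 30
n(h(-3), 50) - G(63, -39) = sqrt(9 + 1/(-8 - 3)) - 1*30 = sqrt(9 + 1/(-11)) - 30 = sqrt(9 - 1/11) - 30 = sqrt(98/11) - 30 = 7*sqrt(22)/11 - 30 = -30 + 7*sqrt(22)/11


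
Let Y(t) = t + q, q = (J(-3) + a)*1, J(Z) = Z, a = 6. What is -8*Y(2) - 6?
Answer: -46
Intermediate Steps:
q = 3 (q = (-3 + 6)*1 = 3*1 = 3)
Y(t) = 3 + t (Y(t) = t + 3 = 3 + t)
-8*Y(2) - 6 = -8*(3 + 2) - 6 = -8*5 - 6 = -40 - 6 = -46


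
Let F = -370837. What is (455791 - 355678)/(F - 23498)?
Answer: -33371/131445 ≈ -0.25388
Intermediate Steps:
(455791 - 355678)/(F - 23498) = (455791 - 355678)/(-370837 - 23498) = 100113/(-394335) = 100113*(-1/394335) = -33371/131445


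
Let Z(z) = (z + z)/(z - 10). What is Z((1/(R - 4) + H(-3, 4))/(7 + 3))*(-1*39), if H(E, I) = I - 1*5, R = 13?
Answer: -156/227 ≈ -0.68722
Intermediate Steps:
H(E, I) = -5 + I (H(E, I) = I - 5 = -5 + I)
Z(z) = 2*z/(-10 + z) (Z(z) = (2*z)/(-10 + z) = 2*z/(-10 + z))
Z((1/(R - 4) + H(-3, 4))/(7 + 3))*(-1*39) = (2*((1/(13 - 4) + (-5 + 4))/(7 + 3))/(-10 + (1/(13 - 4) + (-5 + 4))/(7 + 3)))*(-1*39) = (2*((1/9 - 1)/10)/(-10 + (1/9 - 1)/10))*(-39) = (2*((1/9 - 1)*(1/10))/(-10 + (1/9 - 1)*(1/10)))*(-39) = (2*(-8/9*1/10)/(-10 - 8/9*1/10))*(-39) = (2*(-4/45)/(-10 - 4/45))*(-39) = (2*(-4/45)/(-454/45))*(-39) = (2*(-4/45)*(-45/454))*(-39) = (4/227)*(-39) = -156/227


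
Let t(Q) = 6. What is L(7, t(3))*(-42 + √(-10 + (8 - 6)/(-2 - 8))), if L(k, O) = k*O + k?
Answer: -2058 + 49*I*√255/5 ≈ -2058.0 + 156.49*I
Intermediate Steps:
L(k, O) = k + O*k (L(k, O) = O*k + k = k + O*k)
L(7, t(3))*(-42 + √(-10 + (8 - 6)/(-2 - 8))) = (7*(1 + 6))*(-42 + √(-10 + (8 - 6)/(-2 - 8))) = (7*7)*(-42 + √(-10 + 2/(-10))) = 49*(-42 + √(-10 + 2*(-⅒))) = 49*(-42 + √(-10 - ⅕)) = 49*(-42 + √(-51/5)) = 49*(-42 + I*√255/5) = -2058 + 49*I*√255/5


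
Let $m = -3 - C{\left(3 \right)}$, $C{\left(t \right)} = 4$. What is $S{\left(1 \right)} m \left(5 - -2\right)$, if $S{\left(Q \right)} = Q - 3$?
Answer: $98$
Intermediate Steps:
$S{\left(Q \right)} = -3 + Q$
$m = -7$ ($m = -3 - 4 = -7$)
$S{\left(1 \right)} m \left(5 - -2\right) = \left(-3 + 1\right) \left(-7\right) \left(5 - -2\right) = \left(-2\right) \left(-7\right) \left(5 + 2\right) = 14 \cdot 7 = 98$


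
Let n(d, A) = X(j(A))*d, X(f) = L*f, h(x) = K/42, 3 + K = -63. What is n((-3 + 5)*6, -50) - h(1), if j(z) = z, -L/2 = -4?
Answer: -33589/7 ≈ -4798.4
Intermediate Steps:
L = 8 (L = -2*(-4) = 8)
K = -66 (K = -3 - 63 = -66)
h(x) = -11/7 (h(x) = -66/42 = -66*1/42 = -11/7)
X(f) = 8*f
n(d, A) = 8*A*d (n(d, A) = (8*A)*d = 8*A*d)
n((-3 + 5)*6, -50) - h(1) = 8*(-50)*((-3 + 5)*6) - 1*(-11/7) = 8*(-50)*(2*6) + 11/7 = 8*(-50)*12 + 11/7 = -4800 + 11/7 = -33589/7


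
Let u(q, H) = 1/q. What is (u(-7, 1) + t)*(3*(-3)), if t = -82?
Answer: 5175/7 ≈ 739.29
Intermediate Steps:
(u(-7, 1) + t)*(3*(-3)) = (1/(-7) - 82)*(3*(-3)) = (-⅐ - 82)*(-9) = -575/7*(-9) = 5175/7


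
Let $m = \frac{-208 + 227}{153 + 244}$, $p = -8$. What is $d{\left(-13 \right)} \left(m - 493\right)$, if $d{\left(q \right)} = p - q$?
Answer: $- \frac{978510}{397} \approx -2464.8$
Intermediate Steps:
$m = \frac{19}{397} \approx 0.047859$
$d{\left(q \right)} = -8 - q$
$d{\left(-13 \right)} \left(m - 493\right) = \left(-8 - -13\right) \left(\frac{19}{397} - 493\right) = \left(-8 + 13\right) \left(- \frac{195702}{397}\right) = 5 \left(- \frac{195702}{397}\right) = - \frac{978510}{397}$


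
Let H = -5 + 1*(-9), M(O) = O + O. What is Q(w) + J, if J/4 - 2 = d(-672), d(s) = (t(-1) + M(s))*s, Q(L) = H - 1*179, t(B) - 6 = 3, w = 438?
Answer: 3588295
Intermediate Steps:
t(B) = 9 (t(B) = 6 + 3 = 9)
M(O) = 2*O
H = -14 (H = -5 - 9 = -14)
Q(L) = -193 (Q(L) = -14 - 1*179 = -14 - 179 = -193)
d(s) = s*(9 + 2*s) (d(s) = (9 + 2*s)*s = s*(9 + 2*s))
J = 3588488 (J = 8 + 4*(-672*(9 + 2*(-672))) = 8 + 4*(-672*(9 - 1344)) = 8 + 4*(-672*(-1335)) = 8 + 4*897120 = 8 + 3588480 = 3588488)
Q(w) + J = -193 + 3588488 = 3588295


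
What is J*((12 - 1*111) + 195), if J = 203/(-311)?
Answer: -19488/311 ≈ -62.662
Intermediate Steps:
J = -203/311 (J = 203*(-1/311) = -203/311 ≈ -0.65273)
J*((12 - 1*111) + 195) = -203*((12 - 1*111) + 195)/311 = -203*((12 - 111) + 195)/311 = -203*(-99 + 195)/311 = -203/311*96 = -19488/311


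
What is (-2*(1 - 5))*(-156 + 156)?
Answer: 0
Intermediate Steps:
(-2*(1 - 5))*(-156 + 156) = -2*(-4)*0 = 8*0 = 0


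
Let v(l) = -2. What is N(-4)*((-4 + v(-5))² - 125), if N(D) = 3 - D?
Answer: -623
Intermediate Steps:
N(-4)*((-4 + v(-5))² - 125) = (3 - 1*(-4))*((-4 - 2)² - 125) = (3 + 4)*((-6)² - 125) = 7*(36 - 125) = 7*(-89) = -623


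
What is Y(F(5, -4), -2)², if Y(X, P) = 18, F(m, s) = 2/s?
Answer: 324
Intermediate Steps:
Y(F(5, -4), -2)² = 18² = 324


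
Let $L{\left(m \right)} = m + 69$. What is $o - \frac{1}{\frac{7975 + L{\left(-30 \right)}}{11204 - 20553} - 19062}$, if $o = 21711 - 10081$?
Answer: $\frac{2072682932109}{178218652} \approx 11630.0$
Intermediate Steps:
$L{\left(m \right)} = 69 + m$
$o = 11630$ ($o = 21711 - 10081 = 11630$)
$o - \frac{1}{\frac{7975 + L{\left(-30 \right)}}{11204 - 20553} - 19062} = 11630 - \frac{1}{\frac{7975 + \left(69 - 30\right)}{11204 - 20553} - 19062} = 11630 - \frac{1}{\frac{7975 + 39}{-9349} - 19062} = 11630 - \frac{1}{8014 \left(- \frac{1}{9349}\right) - 19062} = 11630 - \frac{1}{- \frac{8014}{9349} - 19062} = 11630 - \frac{1}{- \frac{178218652}{9349}} = 11630 - - \frac{9349}{178218652} = 11630 + \frac{9349}{178218652} = \frac{2072682932109}{178218652}$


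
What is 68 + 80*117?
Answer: 9428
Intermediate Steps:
68 + 80*117 = 68 + 9360 = 9428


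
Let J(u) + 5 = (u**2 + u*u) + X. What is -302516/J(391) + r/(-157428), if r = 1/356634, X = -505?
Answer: -4246127989030721/4284530606263176 ≈ -0.99104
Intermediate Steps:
r = 1/356634 ≈ 2.8040e-6
J(u) = -510 + 2*u**2 (J(u) = -5 + ((u**2 + u*u) - 505) = -5 + ((u**2 + u**2) - 505) = -5 + (2*u**2 - 505) = -5 + (-505 + 2*u**2) = -510 + 2*u**2)
-302516/J(391) + r/(-157428) = -302516/(-510 + 2*391**2) + (1/356634)/(-157428) = -302516/(-510 + 2*152881) + (1/356634)*(-1/157428) = -302516/(-510 + 305762) - 1/56144177352 = -302516/305252 - 1/56144177352 = -302516*1/305252 - 1/56144177352 = -75629/76313 - 1/56144177352 = -4246127989030721/4284530606263176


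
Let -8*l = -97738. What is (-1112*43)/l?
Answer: -191264/48869 ≈ -3.9138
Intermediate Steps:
l = 48869/4 (l = -1/8*(-97738) = 48869/4 ≈ 12217.)
(-1112*43)/l = (-1112*43)/(48869/4) = -47816*4/48869 = -191264/48869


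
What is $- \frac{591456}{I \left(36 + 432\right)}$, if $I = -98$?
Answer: $\frac{24644}{1911} \approx 12.896$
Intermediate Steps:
$- \frac{591456}{I \left(36 + 432\right)} = - \frac{591456}{\left(-98\right) \left(36 + 432\right)} = - \frac{591456}{\left(-98\right) 468} = - \frac{591456}{-45864} = \left(-591456\right) \left(- \frac{1}{45864}\right) = \frac{24644}{1911}$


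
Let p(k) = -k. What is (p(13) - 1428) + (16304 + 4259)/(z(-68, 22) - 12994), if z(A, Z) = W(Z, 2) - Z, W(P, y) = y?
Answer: -18773737/13014 ≈ -1442.6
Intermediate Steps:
z(A, Z) = 2 - Z
(p(13) - 1428) + (16304 + 4259)/(z(-68, 22) - 12994) = (-1*13 - 1428) + (16304 + 4259)/((2 - 1*22) - 12994) = (-13 - 1428) + 20563/((2 - 22) - 12994) = -1441 + 20563/(-20 - 12994) = -1441 + 20563/(-13014) = -1441 + 20563*(-1/13014) = -1441 - 20563/13014 = -18773737/13014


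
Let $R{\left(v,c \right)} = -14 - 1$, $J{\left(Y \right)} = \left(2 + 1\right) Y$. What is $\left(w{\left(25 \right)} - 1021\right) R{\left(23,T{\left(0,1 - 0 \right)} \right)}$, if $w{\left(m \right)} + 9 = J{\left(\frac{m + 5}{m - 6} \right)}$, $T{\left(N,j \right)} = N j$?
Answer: $\frac{292200}{19} \approx 15379.0$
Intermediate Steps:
$J{\left(Y \right)} = 3 Y$
$R{\left(v,c \right)} = -15$
$w{\left(m \right)} = -9 + \frac{3 \left(5 + m\right)}{-6 + m}$ ($w{\left(m \right)} = -9 + 3 \frac{m + 5}{m - 6} = -9 + 3 \frac{5 + m}{-6 + m} = -9 + \frac{3 \left(5 + m\right)}{-6 + m}$)
$\left(w{\left(25 \right)} - 1021\right) R{\left(23,T{\left(0,1 - 0 \right)} \right)} = \left(\frac{3 \left(23 - 50\right)}{-6 + 25} - 1021\right) \left(-15\right) = \left(\frac{3 \left(23 - 50\right)}{19} - 1021\right) \left(-15\right) = \left(3 \cdot \frac{1}{19} \left(-27\right) - 1021\right) \left(-15\right) = \left(- \frac{81}{19} - 1021\right) \left(-15\right) = \left(- \frac{19480}{19}\right) \left(-15\right) = \frac{292200}{19}$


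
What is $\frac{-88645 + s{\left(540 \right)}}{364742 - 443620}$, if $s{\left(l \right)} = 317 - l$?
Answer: $\frac{44434}{39439} \approx 1.1267$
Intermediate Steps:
$\frac{-88645 + s{\left(540 \right)}}{364742 - 443620} = \frac{-88645 + \left(317 - 540\right)}{364742 - 443620} = \frac{-88645 + \left(317 - 540\right)}{-78878} = \left(-88645 - 223\right) \left(- \frac{1}{78878}\right) = \left(-88868\right) \left(- \frac{1}{78878}\right) = \frac{44434}{39439}$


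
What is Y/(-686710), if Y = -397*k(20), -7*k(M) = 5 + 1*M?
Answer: -1985/961394 ≈ -0.0020647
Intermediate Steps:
k(M) = -5/7 - M/7 (k(M) = -(5 + 1*M)/7 = -(5 + M)/7 = -5/7 - M/7)
Y = 9925/7 (Y = -397*(-5/7 - ⅐*20) = -397*(-5/7 - 20/7) = -397*(-25/7) = 9925/7 ≈ 1417.9)
Y/(-686710) = (9925/7)/(-686710) = (9925/7)*(-1/686710) = -1985/961394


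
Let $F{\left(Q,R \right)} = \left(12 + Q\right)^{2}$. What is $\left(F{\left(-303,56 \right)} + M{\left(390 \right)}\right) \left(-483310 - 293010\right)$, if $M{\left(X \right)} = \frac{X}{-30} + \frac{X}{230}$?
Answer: $- \frac{1511807896960}{23} \approx -6.5731 \cdot 10^{10}$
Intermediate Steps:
$M{\left(X \right)} = - \frac{2 X}{69}$ ($M{\left(X \right)} = X \left(- \frac{1}{30}\right) + X \frac{1}{230} = - \frac{X}{30} + \frac{X}{230} = - \frac{2 X}{69}$)
$\left(F{\left(-303,56 \right)} + M{\left(390 \right)}\right) \left(-483310 - 293010\right) = \left(\left(12 - 303\right)^{2} - \frac{260}{23}\right) \left(-483310 - 293010\right) = \left(\left(-291\right)^{2} - \frac{260}{23}\right) \left(-776320\right) = \left(84681 - \frac{260}{23}\right) \left(-776320\right) = \frac{1947403}{23} \left(-776320\right) = - \frac{1511807896960}{23}$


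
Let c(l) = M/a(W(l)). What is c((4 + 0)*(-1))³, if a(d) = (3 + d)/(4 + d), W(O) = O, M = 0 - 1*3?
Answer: 0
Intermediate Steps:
M = -3 (M = 0 - 3 = -3)
a(d) = (3 + d)/(4 + d)
c(l) = -3*(4 + l)/(3 + l)
c((4 + 0)*(-1))³ = (3*(-4 - (4 + 0)*(-1))/(3 + (4 + 0)*(-1)))³ = (3*(-4 - 4*(-1))/(3 + 4*(-1)))³ = (3*(-4 - 1*(-4))/(3 - 4))³ = (3*(-4 + 4)/(-1))³ = (3*(-1)*0)³ = 0³ = 0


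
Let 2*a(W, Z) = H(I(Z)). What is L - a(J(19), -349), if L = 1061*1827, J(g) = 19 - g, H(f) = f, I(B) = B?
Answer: 3877243/2 ≈ 1.9386e+6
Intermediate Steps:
L = 1938447
a(W, Z) = Z/2
L - a(J(19), -349) = 1938447 - (-349)/2 = 1938447 - 1*(-349/2) = 1938447 + 349/2 = 3877243/2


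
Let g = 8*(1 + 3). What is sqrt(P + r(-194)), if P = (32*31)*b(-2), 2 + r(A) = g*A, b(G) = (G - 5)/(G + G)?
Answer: I*sqrt(4474) ≈ 66.888*I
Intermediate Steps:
b(G) = (-5 + G)/(2*G) (b(G) = (-5 + G)/((2*G)) = (-5 + G)*(1/(2*G)) = (-5 + G)/(2*G))
g = 32 (g = 8*4 = 32)
r(A) = -2 + 32*A
P = 1736 (P = (32*31)*((1/2)*(-5 - 2)/(-2)) = 992*((1/2)*(-1/2)*(-7)) = 992*(7/4) = 1736)
sqrt(P + r(-194)) = sqrt(1736 + (-2 + 32*(-194))) = sqrt(1736 + (-2 - 6208)) = sqrt(1736 - 6210) = sqrt(-4474) = I*sqrt(4474)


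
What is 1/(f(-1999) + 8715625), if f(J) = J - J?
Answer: 1/8715625 ≈ 1.1474e-7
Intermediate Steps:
f(J) = 0
1/(f(-1999) + 8715625) = 1/(0 + 8715625) = 1/8715625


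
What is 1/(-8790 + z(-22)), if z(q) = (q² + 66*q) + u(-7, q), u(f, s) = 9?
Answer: -1/9749 ≈ -0.00010257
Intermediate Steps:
z(q) = 9 + q² + 66*q (z(q) = (q² + 66*q) + 9 = 9 + q² + 66*q)
1/(-8790 + z(-22)) = 1/(-8790 + (9 + (-22)² + 66*(-22))) = 1/(-8790 + (9 + 484 - 1452)) = 1/(-8790 - 959) = 1/(-9749) = -1/9749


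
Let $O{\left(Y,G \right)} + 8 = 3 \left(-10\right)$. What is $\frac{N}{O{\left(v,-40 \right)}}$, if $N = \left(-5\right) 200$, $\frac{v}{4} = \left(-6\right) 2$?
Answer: $\frac{500}{19} \approx 26.316$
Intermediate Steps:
$v = -48$ ($v = 4 \left(\left(-6\right) 2\right) = 4 \left(-12\right) = -48$)
$O{\left(Y,G \right)} = -38$ ($O{\left(Y,G \right)} = -8 + 3 \left(-10\right) = -8 - 30 = -38$)
$N = -1000$
$\frac{N}{O{\left(v,-40 \right)}} = - \frac{1000}{-38} = \left(-1000\right) \left(- \frac{1}{38}\right) = \frac{500}{19}$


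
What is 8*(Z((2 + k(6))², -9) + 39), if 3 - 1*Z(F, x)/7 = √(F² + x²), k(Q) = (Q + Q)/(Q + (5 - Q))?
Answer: 480 - 56*√284881/25 ≈ -715.58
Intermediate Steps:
k(Q) = 2*Q/5 (k(Q) = (2*Q)/5 = (2*Q)*(⅕) = 2*Q/5)
Z(F, x) = 21 - 7*√(F² + x²)
8*(Z((2 + k(6))², -9) + 39) = 8*((21 - 7*√(((2 + (⅖)*6)²)² + (-9)²)) + 39) = 8*((21 - 7*√(((2 + 12/5)²)² + 81)) + 39) = 8*((21 - 7*√(((22/5)²)² + 81)) + 39) = 8*((21 - 7*√((484/25)² + 81)) + 39) = 8*((21 - 7*√(234256/625 + 81)) + 39) = 8*((21 - 7*√284881/25) + 39) = 8*(60 - 7*√284881/25) = 480 - 56*√284881/25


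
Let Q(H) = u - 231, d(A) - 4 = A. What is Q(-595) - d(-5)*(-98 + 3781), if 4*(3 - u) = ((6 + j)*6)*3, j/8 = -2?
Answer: 3500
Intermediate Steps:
j = -16 (j = 8*(-2) = -16)
d(A) = 4 + A
u = 48 (u = 3 - (6 - 16)*6*3/4 = 3 - (-10*6)*3/4 = 3 - (-15)*3 = 3 - ¼*(-180) = 3 + 45 = 48)
Q(H) = -183 (Q(H) = 48 - 231 = -183)
Q(-595) - d(-5)*(-98 + 3781) = -183 - (4 - 5)*(-98 + 3781) = -183 - (-1)*3683 = -183 - 1*(-3683) = -183 + 3683 = 3500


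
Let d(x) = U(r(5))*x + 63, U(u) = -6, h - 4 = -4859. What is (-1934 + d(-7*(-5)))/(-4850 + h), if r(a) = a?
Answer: 2081/9705 ≈ 0.21443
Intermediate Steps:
h = -4855 (h = 4 - 4859 = -4855)
d(x) = 63 - 6*x (d(x) = -6*x + 63 = 63 - 6*x)
(-1934 + d(-7*(-5)))/(-4850 + h) = (-1934 + (63 - (-42)*(-5)))/(-4850 - 4855) = (-1934 + (63 - 6*35))/(-9705) = (-1934 + (63 - 210))*(-1/9705) = (-1934 - 147)*(-1/9705) = -2081*(-1/9705) = 2081/9705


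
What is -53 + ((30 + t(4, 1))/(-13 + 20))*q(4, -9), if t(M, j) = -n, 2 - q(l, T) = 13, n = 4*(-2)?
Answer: -789/7 ≈ -112.71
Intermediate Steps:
n = -8
q(l, T) = -11 (q(l, T) = 2 - 1*13 = 2 - 13 = -11)
t(M, j) = 8 (t(M, j) = -1*(-8) = 8)
-53 + ((30 + t(4, 1))/(-13 + 20))*q(4, -9) = -53 + ((30 + 8)/(-13 + 20))*(-11) = -53 + (38/7)*(-11) = -53 - 418/7 = -789/7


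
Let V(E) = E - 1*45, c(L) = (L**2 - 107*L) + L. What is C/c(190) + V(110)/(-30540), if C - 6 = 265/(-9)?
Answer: -263009/73112760 ≈ -0.0035973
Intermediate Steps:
c(L) = L**2 - 106*L
V(E) = -45 + E (V(E) = E - 45 = -45 + E)
C = -211/9 (C = 6 + 265/(-9) = 6 + 265*(-1/9) = 6 - 265/9 = -211/9 ≈ -23.444)
C/c(190) + V(110)/(-30540) = -211*1/(190*(-106 + 190))/9 + (-45 + 110)/(-30540) = -211/(9*(190*84)) + 65*(-1/30540) = -211/9/15960 - 13/6108 = -211/9*1/15960 - 13/6108 = -211/143640 - 13/6108 = -263009/73112760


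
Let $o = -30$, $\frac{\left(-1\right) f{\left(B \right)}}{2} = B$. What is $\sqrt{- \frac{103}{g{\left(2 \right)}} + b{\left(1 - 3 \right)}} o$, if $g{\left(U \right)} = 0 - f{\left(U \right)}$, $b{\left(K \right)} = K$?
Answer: $- 15 i \sqrt{111} \approx - 158.03 i$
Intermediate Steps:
$f{\left(B \right)} = - 2 B$
$g{\left(U \right)} = 2 U$ ($g{\left(U \right)} = 0 - - 2 U = 0 + 2 U = 2 U$)
$\sqrt{- \frac{103}{g{\left(2 \right)}} + b{\left(1 - 3 \right)}} o = \sqrt{- \frac{103}{2 \cdot 2} + \left(1 - 3\right)} \left(-30\right) = \sqrt{- \frac{103}{4} - 2} \left(-30\right) = \sqrt{- \frac{111}{4}} \left(-30\right) = \frac{i \sqrt{111}}{2} \left(-30\right) = - 15 i \sqrt{111}$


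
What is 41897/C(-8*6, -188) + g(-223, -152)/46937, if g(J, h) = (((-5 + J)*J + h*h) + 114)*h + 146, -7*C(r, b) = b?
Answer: 11649268159/8824156 ≈ 1320.2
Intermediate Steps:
C(r, b) = -b/7
g(J, h) = 146 + h*(114 + h² + J*(-5 + J)) (g(J, h) = ((J*(-5 + J) + h²) + 114)*h + 146 = ((h² + J*(-5 + J)) + 114)*h + 146 = (114 + h² + J*(-5 + J))*h + 146 = h*(114 + h² + J*(-5 + J)) + 146 = 146 + h*(114 + h² + J*(-5 + J)))
41897/C(-8*6, -188) + g(-223, -152)/46937 = 41897/((-⅐*(-188))) + (146 + (-152)³ + 114*(-152) - 152*(-223)² - 5*(-223)*(-152))/46937 = 41897/(188/7) + (146 - 3511808 - 17328 - 152*49729 - 169480)*(1/46937) = 41897*(7/188) + (146 - 3511808 - 17328 - 7558808 - 169480)*(1/46937) = 293279/188 - 11257278*1/46937 = 293279/188 - 11257278/46937 = 11649268159/8824156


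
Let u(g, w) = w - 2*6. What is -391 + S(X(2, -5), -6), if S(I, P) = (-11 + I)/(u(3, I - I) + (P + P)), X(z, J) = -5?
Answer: -1171/3 ≈ -390.33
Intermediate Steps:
u(g, w) = -12 + w (u(g, w) = w - 12 = -12 + w)
S(I, P) = (-11 + I)/(-12 + 2*P) (S(I, P) = (-11 + I)/((-12 + (I - I)) + (P + P)) = (-11 + I)/((-12 + 0) + 2*P) = (-11 + I)/(-12 + 2*P))
-391 + S(X(2, -5), -6) = -391 + (-11 - 5)/(2*(-6 - 6)) = -391 + (½)*(-16)/(-12) = -391 + (½)*(-1/12)*(-16) = -391 + ⅔ = -1171/3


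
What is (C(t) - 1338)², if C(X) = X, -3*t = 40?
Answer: 16434916/9 ≈ 1.8261e+6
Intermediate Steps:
t = -40/3 (t = -⅓*40 = -40/3 ≈ -13.333)
(C(t) - 1338)² = (-40/3 - 1338)² = (-4054/3)² = 16434916/9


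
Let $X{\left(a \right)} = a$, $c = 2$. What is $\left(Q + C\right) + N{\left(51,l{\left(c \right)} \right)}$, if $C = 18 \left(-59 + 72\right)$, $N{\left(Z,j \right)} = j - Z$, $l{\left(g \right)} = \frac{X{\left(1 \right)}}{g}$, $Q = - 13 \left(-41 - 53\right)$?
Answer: $\frac{2811}{2} \approx 1405.5$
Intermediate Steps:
$Q = 1222$ ($Q = \left(-13\right) \left(-94\right) = 1222$)
$l{\left(g \right)} = \frac{1}{g}$ ($l{\left(g \right)} = 1 \frac{1}{g} = \frac{1}{g}$)
$C = 234$ ($C = 18 \cdot 13 = 234$)
$\left(Q + C\right) + N{\left(51,l{\left(c \right)} \right)} = \left(1222 + 234\right) + \left(\frac{1}{2} - 51\right) = 1456 + \left(\frac{1}{2} - 51\right) = 1456 - \frac{101}{2} = \frac{2811}{2}$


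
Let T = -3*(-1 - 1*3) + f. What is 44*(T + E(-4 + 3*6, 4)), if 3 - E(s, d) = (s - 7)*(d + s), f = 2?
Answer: -4796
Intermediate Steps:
E(s, d) = 3 - (-7 + s)*(d + s) (E(s, d) = 3 - (s - 7)*(d + s) = 3 - (-7 + s)*(d + s))
T = 14 (T = -3*(-1 - 1*3) + 2 = -3*(-1 - 3) + 2 = -3*(-4) + 2 = 12 + 2 = 14)
44*(T + E(-4 + 3*6, 4)) = 44*(14 + (3 - (-4 + 3*6)**2 + 7*4 + 7*(-4 + 3*6) - 1*4*(-4 + 3*6))) = 44*(14 + (3 - (-4 + 18)**2 + 28 + 7*(-4 + 18) - 1*4*(-4 + 18))) = 44*(14 + (3 - 1*14**2 + 28 + 7*14 - 1*4*14)) = 44*(14 + (3 - 1*196 + 28 + 98 - 56)) = 44*(14 + (3 - 196 + 28 + 98 - 56)) = 44*(14 - 123) = 44*(-109) = -4796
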